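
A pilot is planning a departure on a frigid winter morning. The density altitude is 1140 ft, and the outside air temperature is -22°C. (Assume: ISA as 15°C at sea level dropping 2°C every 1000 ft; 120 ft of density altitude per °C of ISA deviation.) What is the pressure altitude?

4500 ft

DA = PA + 120 × (OAT − (15 − 2·PA/1000)) = PA + 120·OAT − 1800 + 0.24·PA = 1.24·PA + 120·OAT − 1800.
So 1.24·PA = 1140 − 120 × (-22) + 1800 = 5580.
PA = 5580 / 1.24 = 4500 ft.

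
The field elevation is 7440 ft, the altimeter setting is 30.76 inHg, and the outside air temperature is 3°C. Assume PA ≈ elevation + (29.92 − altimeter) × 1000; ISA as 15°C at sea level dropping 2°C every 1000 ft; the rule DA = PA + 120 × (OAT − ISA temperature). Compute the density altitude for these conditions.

6744 ft

Pressure altitude = 7440 + (29.92 − 30.76) × 1000 = 7440 + (-840) = 6600 ft.
ISA temperature at 6600 ft = 15 − 2 × (6600/1000) = 1.8°C.
ISA deviation = 3 − 1.8 = +1.2°C.
Density altitude = 6600 + 120 × (1.2) = 6744 ft.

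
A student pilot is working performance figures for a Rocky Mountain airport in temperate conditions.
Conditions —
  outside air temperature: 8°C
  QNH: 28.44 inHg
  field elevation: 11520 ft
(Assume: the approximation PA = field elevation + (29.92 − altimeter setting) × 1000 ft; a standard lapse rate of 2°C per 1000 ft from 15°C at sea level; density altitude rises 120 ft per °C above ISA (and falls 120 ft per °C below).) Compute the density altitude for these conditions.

Pressure altitude = 11520 + (29.92 − 28.44) × 1000 = 11520 + (+1480) = 13000 ft.
ISA temperature at 13000 ft = 15 − 2 × (13000/1000) = -11°C.
ISA deviation = 8 − (-11) = +19°C.
Density altitude = 13000 + 120 × (19) = 15280 ft.

15280 ft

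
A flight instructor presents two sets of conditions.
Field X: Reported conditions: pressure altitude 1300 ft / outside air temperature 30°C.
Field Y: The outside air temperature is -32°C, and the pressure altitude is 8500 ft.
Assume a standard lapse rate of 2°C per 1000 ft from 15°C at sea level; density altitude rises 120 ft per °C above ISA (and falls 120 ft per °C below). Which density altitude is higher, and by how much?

Field X: ISA temp = 12.4°C, deviation +17.6°C, DA = 1300 + 120 × 17.6 = 3412 ft.
Field Y: ISA temp = -2°C, deviation -30°C, DA = 8500 + 120 × (-30) = 4900 ft.
Field Y is higher by 4900 − 3412 = 1488 ft.

Field Y by 1488 ft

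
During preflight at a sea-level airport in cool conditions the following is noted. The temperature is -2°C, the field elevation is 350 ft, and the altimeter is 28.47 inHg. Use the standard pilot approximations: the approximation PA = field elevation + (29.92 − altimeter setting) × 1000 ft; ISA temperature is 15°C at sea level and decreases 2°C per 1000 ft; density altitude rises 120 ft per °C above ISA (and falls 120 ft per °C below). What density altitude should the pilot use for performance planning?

Pressure altitude = 350 + (29.92 − 28.47) × 1000 = 350 + (+1450) = 1800 ft.
ISA temperature at 1800 ft = 15 − 2 × (1800/1000) = 11.4°C.
ISA deviation = -2 − 11.4 = -13.4°C.
Density altitude = 1800 + 120 × (-13.4) = 192 ft.

192 ft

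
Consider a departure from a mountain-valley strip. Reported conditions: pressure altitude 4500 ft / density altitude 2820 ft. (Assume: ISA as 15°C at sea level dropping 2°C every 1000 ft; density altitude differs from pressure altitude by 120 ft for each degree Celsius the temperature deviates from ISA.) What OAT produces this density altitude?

-8°C

Density altitude − pressure altitude = 2820 − 4500 = -1680 ft.
At 120 ft/°C that is an ISA deviation of -1680/120 = -14°C.
ISA temperature at 4500 ft = 15 − 2 × (4500/1000) = 6°C.
OAT = ISA + deviation = 6 + (-14) = -8°C.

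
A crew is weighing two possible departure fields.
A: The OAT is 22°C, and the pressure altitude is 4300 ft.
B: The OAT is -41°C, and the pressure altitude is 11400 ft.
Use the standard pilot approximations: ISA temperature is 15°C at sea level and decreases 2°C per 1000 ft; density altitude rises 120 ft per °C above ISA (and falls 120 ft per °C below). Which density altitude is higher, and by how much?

B by 1244 ft

A: ISA temp = 6.4°C, deviation +15.6°C, DA = 4300 + 120 × 15.6 = 6172 ft.
B: ISA temp = -7.8°C, deviation -33.2°C, DA = 11400 + 120 × (-33.2) = 7416 ft.
B is higher by 7416 − 6172 = 1244 ft.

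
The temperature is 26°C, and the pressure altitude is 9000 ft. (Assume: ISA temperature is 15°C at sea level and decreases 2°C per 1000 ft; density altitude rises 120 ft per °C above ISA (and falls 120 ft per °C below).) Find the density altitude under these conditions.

12480 ft

ISA temperature at 9000 ft = 15 − 2 × (9000/1000) = -3°C.
ISA deviation = 26 − (-3) = +29°C.
Density altitude = 9000 + 120 × (29) = 9000 + (+3480) = 12480 ft.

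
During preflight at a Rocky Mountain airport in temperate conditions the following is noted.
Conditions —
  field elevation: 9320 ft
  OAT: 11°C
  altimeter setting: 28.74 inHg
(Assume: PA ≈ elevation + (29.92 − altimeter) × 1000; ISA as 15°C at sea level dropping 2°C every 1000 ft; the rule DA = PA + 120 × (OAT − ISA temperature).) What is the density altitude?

Pressure altitude = 9320 + (29.92 − 28.74) × 1000 = 9320 + (+1180) = 10500 ft.
ISA temperature at 10500 ft = 15 − 2 × (10500/1000) = -6°C.
ISA deviation = 11 − (-6) = +17°C.
Density altitude = 10500 + 120 × (17) = 12540 ft.

12540 ft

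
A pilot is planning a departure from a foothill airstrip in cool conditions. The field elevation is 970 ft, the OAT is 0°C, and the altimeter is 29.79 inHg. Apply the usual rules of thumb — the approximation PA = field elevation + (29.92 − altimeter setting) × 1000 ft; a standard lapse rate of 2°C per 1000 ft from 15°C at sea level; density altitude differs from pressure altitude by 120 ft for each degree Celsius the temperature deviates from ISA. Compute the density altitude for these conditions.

-436 ft

Pressure altitude = 970 + (29.92 − 29.79) × 1000 = 970 + (+130) = 1100 ft.
ISA temperature at 1100 ft = 15 − 2 × (1100/1000) = 12.8°C.
ISA deviation = 0 − 12.8 = -12.8°C.
Density altitude = 1100 + 120 × (-12.8) = -436 ft.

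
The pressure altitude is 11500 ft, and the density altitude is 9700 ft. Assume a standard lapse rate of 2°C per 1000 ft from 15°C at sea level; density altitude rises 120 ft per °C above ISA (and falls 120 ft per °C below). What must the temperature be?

Density altitude − pressure altitude = 9700 − 11500 = -1800 ft.
At 120 ft/°C that is an ISA deviation of -1800/120 = -15°C.
ISA temperature at 11500 ft = 15 − 2 × (11500/1000) = -8°C.
OAT = ISA + deviation = -8 + (-15) = -23°C.

-23°C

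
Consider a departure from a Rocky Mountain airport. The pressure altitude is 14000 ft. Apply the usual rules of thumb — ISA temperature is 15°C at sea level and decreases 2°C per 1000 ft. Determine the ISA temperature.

ISA temperature = 15 − 2 × (14000/1000) = 15 − 28 = -13°C.

-13°C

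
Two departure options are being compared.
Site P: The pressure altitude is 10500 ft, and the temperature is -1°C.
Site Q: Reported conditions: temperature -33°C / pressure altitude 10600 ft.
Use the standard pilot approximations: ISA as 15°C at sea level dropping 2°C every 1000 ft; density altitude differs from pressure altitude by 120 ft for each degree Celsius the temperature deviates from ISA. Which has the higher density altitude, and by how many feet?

Site P by 3716 ft

Site P: ISA temp = -6°C, deviation +5°C, DA = 10500 + 120 × 5 = 11100 ft.
Site Q: ISA temp = -6.2°C, deviation -26.8°C, DA = 10600 + 120 × (-26.8) = 7384 ft.
Site P is higher by 11100 − 7384 = 3716 ft.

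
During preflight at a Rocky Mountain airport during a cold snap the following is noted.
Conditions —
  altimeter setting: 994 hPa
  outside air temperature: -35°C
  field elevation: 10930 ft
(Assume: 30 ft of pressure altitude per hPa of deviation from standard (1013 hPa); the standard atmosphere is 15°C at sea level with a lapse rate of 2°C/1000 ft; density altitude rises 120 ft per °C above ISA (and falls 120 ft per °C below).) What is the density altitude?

Pressure altitude = 10930 + (1013 − 994) × 30 = 10930 + (+570) = 11500 ft.
ISA temperature at 11500 ft = 15 − 2 × (11500/1000) = -8°C.
ISA deviation = -35 − (-8) = -27°C.
Density altitude = 11500 + 120 × (-27) = 8260 ft.

8260 ft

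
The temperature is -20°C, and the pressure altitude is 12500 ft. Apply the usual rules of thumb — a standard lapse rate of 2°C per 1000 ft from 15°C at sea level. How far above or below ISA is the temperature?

ISA temperature at 12500 ft = 15 − 2 × (12500/1000) = -10°C.
Deviation = OAT − ISA = -20 − (-10) = -10°C.

ISA-10°C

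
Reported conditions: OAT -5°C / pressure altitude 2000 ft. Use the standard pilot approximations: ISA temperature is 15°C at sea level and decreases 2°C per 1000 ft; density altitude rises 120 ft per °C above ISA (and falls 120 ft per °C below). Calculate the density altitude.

ISA temperature at 2000 ft = 15 − 2 × (2000/1000) = 11°C.
ISA deviation = -5 − 11 = -16°C.
Density altitude = 2000 + 120 × (-16) = 2000 + (-1920) = 80 ft.

80 ft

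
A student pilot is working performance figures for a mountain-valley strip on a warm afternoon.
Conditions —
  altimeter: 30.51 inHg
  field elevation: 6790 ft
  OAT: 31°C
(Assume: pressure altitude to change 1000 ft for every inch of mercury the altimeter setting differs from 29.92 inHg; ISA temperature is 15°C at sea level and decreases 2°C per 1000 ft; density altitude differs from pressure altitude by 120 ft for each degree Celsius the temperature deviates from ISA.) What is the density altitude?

9608 ft

Pressure altitude = 6790 + (29.92 − 30.51) × 1000 = 6790 + (-590) = 6200 ft.
ISA temperature at 6200 ft = 15 − 2 × (6200/1000) = 2.6°C.
ISA deviation = 31 − 2.6 = +28.4°C.
Density altitude = 6200 + 120 × (28.4) = 9608 ft.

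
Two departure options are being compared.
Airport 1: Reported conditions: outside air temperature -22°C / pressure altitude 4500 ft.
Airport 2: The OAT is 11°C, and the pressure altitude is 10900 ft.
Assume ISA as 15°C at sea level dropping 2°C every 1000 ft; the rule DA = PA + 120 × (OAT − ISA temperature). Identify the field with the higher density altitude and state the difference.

Airport 2 by 11896 ft

Airport 1: ISA temp = 6°C, deviation -28°C, DA = 4500 + 120 × (-28) = 1140 ft.
Airport 2: ISA temp = -6.8°C, deviation +17.8°C, DA = 10900 + 120 × 17.8 = 13036 ft.
Airport 2 is higher by 13036 − 1140 = 11896 ft.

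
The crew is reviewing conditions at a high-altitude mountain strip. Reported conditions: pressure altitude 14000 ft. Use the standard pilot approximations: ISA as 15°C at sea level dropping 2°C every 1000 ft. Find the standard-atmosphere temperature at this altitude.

ISA temperature = 15 − 2 × (14000/1000) = 15 − 28 = -13°C.

-13°C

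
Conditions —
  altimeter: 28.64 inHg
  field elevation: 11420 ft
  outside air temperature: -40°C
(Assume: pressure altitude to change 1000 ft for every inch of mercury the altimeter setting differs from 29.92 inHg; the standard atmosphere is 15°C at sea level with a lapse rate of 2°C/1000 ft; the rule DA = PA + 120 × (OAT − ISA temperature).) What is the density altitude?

9148 ft

Pressure altitude = 11420 + (29.92 − 28.64) × 1000 = 11420 + (+1280) = 12700 ft.
ISA temperature at 12700 ft = 15 − 2 × (12700/1000) = -10.4°C.
ISA deviation = -40 − (-10.4) = -29.6°C.
Density altitude = 12700 + 120 × (-29.6) = 9148 ft.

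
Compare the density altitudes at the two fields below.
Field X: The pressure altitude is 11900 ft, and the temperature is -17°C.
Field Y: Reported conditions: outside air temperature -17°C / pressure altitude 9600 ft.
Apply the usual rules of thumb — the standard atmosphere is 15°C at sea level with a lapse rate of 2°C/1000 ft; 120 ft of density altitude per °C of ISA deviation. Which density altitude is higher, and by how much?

Field X by 2852 ft

Field X: ISA temp = -8.8°C, deviation -8.2°C, DA = 11900 + 120 × (-8.2) = 10916 ft.
Field Y: ISA temp = -4.2°C, deviation -12.8°C, DA = 9600 + 120 × (-12.8) = 8064 ft.
Field X is higher by 10916 − 8064 = 2852 ft.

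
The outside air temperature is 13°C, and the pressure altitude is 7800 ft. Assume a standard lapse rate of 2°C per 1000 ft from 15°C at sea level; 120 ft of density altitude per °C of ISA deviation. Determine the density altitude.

ISA temperature at 7800 ft = 15 − 2 × (7800/1000) = -0.6°C.
ISA deviation = 13 − (-0.6) = +13.6°C.
Density altitude = 7800 + 120 × (13.6) = 7800 + (+1632) = 9432 ft.

9432 ft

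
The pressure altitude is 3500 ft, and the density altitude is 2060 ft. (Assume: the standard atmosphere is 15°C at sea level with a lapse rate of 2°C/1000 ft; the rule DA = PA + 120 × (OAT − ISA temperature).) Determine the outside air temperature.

Density altitude − pressure altitude = 2060 − 3500 = -1440 ft.
At 120 ft/°C that is an ISA deviation of -1440/120 = -12°C.
ISA temperature at 3500 ft = 15 − 2 × (3500/1000) = 8°C.
OAT = ISA + deviation = 8 + (-12) = -4°C.

-4°C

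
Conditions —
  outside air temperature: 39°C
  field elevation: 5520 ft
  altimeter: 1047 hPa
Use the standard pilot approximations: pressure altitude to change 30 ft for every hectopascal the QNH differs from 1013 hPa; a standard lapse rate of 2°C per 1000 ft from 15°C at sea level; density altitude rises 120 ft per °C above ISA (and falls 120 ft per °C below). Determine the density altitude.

Pressure altitude = 5520 + (1013 − 1047) × 30 = 5520 + (-1020) = 4500 ft.
ISA temperature at 4500 ft = 15 − 2 × (4500/1000) = 6°C.
ISA deviation = 39 − 6 = +33°C.
Density altitude = 4500 + 120 × (33) = 8460 ft.

8460 ft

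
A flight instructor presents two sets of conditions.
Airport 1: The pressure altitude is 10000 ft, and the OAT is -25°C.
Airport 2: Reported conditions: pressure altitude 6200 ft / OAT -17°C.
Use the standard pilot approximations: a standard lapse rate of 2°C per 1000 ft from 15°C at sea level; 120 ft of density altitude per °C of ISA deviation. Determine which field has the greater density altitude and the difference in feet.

Airport 1: ISA temp = -5°C, deviation -20°C, DA = 10000 + 120 × (-20) = 7600 ft.
Airport 2: ISA temp = 2.6°C, deviation -19.6°C, DA = 6200 + 120 × (-19.6) = 3848 ft.
Airport 1 is higher by 7600 − 3848 = 3752 ft.

Airport 1 by 3752 ft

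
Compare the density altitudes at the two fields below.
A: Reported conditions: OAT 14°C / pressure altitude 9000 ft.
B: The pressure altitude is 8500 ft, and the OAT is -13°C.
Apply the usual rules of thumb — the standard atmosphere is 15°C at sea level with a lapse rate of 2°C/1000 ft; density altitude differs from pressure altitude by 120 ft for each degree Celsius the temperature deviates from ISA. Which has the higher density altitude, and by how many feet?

A by 3860 ft

A: ISA temp = -3°C, deviation +17°C, DA = 9000 + 120 × 17 = 11040 ft.
B: ISA temp = -2°C, deviation -11°C, DA = 8500 + 120 × (-11) = 7180 ft.
A is higher by 11040 − 7180 = 3860 ft.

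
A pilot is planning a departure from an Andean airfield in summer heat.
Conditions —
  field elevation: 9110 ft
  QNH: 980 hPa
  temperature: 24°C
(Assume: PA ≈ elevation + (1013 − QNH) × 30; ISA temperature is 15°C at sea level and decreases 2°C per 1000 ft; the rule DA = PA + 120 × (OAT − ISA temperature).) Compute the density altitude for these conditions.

Pressure altitude = 9110 + (1013 − 980) × 30 = 9110 + (+990) = 10100 ft.
ISA temperature at 10100 ft = 15 − 2 × (10100/1000) = -5.2°C.
ISA deviation = 24 − (-5.2) = +29.2°C.
Density altitude = 10100 + 120 × (29.2) = 13604 ft.

13604 ft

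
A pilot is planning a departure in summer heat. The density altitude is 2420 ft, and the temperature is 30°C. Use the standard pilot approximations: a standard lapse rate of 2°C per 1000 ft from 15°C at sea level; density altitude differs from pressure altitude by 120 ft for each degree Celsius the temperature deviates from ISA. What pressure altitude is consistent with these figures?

DA = PA + 120 × (OAT − (15 − 2·PA/1000)) = PA + 120·OAT − 1800 + 0.24·PA = 1.24·PA + 120·OAT − 1800.
So 1.24·PA = 2420 − 120 × 30 + 1800 = 620.
PA = 620 / 1.24 = 500 ft.

500 ft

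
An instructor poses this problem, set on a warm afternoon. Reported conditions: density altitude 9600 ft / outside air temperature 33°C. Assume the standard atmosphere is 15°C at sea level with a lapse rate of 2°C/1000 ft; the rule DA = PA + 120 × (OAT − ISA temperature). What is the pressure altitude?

6000 ft

DA = PA + 120 × (OAT − (15 − 2·PA/1000)) = PA + 120·OAT − 1800 + 0.24·PA = 1.24·PA + 120·OAT − 1800.
So 1.24·PA = 9600 − 120 × 33 + 1800 = 7440.
PA = 7440 / 1.24 = 6000 ft.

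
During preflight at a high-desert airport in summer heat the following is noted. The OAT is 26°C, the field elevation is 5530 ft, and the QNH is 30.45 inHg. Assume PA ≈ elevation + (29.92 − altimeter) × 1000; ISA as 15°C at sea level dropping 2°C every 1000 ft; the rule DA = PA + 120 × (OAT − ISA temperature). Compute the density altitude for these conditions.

7520 ft

Pressure altitude = 5530 + (29.92 − 30.45) × 1000 = 5530 + (-530) = 5000 ft.
ISA temperature at 5000 ft = 15 − 2 × (5000/1000) = 5°C.
ISA deviation = 26 − 5 = +21°C.
Density altitude = 5000 + 120 × (21) = 7520 ft.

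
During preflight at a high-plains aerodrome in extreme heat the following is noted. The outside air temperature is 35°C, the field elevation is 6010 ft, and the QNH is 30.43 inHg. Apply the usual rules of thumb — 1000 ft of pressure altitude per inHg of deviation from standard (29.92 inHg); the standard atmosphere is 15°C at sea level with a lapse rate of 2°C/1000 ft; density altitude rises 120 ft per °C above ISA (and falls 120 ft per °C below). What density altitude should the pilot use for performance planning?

Pressure altitude = 6010 + (29.92 − 30.43) × 1000 = 6010 + (-510) = 5500 ft.
ISA temperature at 5500 ft = 15 − 2 × (5500/1000) = 4°C.
ISA deviation = 35 − 4 = +31°C.
Density altitude = 5500 + 120 × (31) = 9220 ft.

9220 ft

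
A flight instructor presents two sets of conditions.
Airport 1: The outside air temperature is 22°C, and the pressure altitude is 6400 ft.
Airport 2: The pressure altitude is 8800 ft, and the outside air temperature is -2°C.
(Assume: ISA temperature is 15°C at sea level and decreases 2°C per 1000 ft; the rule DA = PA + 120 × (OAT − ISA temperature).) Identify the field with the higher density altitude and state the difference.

Airport 2 by 96 ft

Airport 1: ISA temp = 2.2°C, deviation +19.8°C, DA = 6400 + 120 × 19.8 = 8776 ft.
Airport 2: ISA temp = -2.6°C, deviation +0.6°C, DA = 8800 + 120 × 0.6 = 8872 ft.
Airport 2 is higher by 8872 − 8776 = 96 ft.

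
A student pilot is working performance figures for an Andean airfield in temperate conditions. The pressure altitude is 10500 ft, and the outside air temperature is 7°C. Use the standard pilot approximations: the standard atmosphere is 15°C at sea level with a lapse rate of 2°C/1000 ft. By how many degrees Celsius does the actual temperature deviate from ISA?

ISA+13°C

ISA temperature at 10500 ft = 15 − 2 × (10500/1000) = -6°C.
Deviation = OAT − ISA = 7 − (-6) = +13°C.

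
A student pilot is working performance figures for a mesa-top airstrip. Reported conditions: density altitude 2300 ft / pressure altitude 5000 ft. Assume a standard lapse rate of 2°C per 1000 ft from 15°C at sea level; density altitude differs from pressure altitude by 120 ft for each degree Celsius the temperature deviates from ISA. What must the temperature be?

-17.5°C

Density altitude − pressure altitude = 2300 − 5000 = -2700 ft.
At 120 ft/°C that is an ISA deviation of -2700/120 = -22.5°C.
ISA temperature at 5000 ft = 15 − 2 × (5000/1000) = 5°C.
OAT = ISA + deviation = 5 + (-22.5) = -17.5°C.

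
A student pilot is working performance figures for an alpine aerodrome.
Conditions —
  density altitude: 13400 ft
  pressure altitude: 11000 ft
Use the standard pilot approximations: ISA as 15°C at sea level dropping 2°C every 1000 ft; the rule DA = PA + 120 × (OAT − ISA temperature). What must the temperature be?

13°C

Density altitude − pressure altitude = 13400 − 11000 = +2400 ft.
At 120 ft/°C that is an ISA deviation of 2400/120 = +20°C.
ISA temperature at 11000 ft = 15 − 2 × (11000/1000) = -7°C.
OAT = ISA + deviation = -7 + (+20) = 13°C.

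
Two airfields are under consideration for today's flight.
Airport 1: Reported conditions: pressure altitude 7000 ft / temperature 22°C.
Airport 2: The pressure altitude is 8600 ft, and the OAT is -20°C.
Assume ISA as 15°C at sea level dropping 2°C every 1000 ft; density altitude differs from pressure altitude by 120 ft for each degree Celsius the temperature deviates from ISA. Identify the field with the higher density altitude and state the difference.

Airport 1 by 3056 ft

Airport 1: ISA temp = 1°C, deviation +21°C, DA = 7000 + 120 × 21 = 9520 ft.
Airport 2: ISA temp = -2.2°C, deviation -17.8°C, DA = 8600 + 120 × (-17.8) = 6464 ft.
Airport 1 is higher by 9520 − 6464 = 3056 ft.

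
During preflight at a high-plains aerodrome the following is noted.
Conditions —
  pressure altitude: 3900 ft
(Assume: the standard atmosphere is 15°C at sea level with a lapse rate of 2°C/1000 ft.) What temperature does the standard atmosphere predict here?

7.2°C

ISA temperature = 15 − 2 × (3900/1000) = 15 − 7.8 = 7.2°C.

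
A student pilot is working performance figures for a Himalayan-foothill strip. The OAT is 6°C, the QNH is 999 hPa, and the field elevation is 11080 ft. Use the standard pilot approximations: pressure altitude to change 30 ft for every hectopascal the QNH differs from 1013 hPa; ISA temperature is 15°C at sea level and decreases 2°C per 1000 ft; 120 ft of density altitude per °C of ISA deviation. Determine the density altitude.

Pressure altitude = 11080 + (1013 − 999) × 30 = 11080 + (+420) = 11500 ft.
ISA temperature at 11500 ft = 15 − 2 × (11500/1000) = -8°C.
ISA deviation = 6 − (-8) = +14°C.
Density altitude = 11500 + 120 × (14) = 13180 ft.

13180 ft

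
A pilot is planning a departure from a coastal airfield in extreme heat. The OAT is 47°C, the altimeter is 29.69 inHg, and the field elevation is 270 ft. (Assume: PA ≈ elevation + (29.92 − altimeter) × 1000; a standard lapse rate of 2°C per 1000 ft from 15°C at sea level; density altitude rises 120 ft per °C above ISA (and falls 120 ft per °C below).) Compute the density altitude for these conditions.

4460 ft

Pressure altitude = 270 + (29.92 − 29.69) × 1000 = 270 + (+230) = 500 ft.
ISA temperature at 500 ft = 15 − 2 × (500/1000) = 14°C.
ISA deviation = 47 − 14 = +33°C.
Density altitude = 500 + 120 × (33) = 4460 ft.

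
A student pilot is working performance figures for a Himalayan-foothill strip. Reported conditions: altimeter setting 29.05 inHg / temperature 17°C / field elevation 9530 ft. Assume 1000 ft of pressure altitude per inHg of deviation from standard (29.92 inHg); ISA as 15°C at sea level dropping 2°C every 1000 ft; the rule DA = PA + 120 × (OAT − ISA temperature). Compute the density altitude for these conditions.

Pressure altitude = 9530 + (29.92 − 29.05) × 1000 = 9530 + (+870) = 10400 ft.
ISA temperature at 10400 ft = 15 − 2 × (10400/1000) = -5.8°C.
ISA deviation = 17 − (-5.8) = +22.8°C.
Density altitude = 10400 + 120 × (22.8) = 13136 ft.

13136 ft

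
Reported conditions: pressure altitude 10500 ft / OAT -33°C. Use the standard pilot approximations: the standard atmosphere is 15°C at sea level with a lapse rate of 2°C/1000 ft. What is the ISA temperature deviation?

ISA temperature at 10500 ft = 15 − 2 × (10500/1000) = -6°C.
Deviation = OAT − ISA = -33 − (-6) = -27°C.

ISA-27°C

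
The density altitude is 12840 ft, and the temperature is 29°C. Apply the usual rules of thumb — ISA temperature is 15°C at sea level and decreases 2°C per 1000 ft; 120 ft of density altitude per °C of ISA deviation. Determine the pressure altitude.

DA = PA + 120 × (OAT − (15 − 2·PA/1000)) = PA + 120·OAT − 1800 + 0.24·PA = 1.24·PA + 120·OAT − 1800.
So 1.24·PA = 12840 − 120 × 29 + 1800 = 11160.
PA = 11160 / 1.24 = 9000 ft.

9000 ft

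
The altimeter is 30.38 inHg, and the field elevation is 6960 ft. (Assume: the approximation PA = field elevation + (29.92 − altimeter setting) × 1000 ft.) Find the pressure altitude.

Pressure correction = (29.92 − 30.38) × 1000 = -460 ft.
Pressure altitude = 6960 + (-460) = 6500 ft.

6500 ft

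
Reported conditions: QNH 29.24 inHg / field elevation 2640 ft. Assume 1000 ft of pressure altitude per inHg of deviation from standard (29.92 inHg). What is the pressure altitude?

Pressure correction = (29.92 − 29.24) × 1000 = +680 ft.
Pressure altitude = 2640 + (+680) = 3320 ft.

3320 ft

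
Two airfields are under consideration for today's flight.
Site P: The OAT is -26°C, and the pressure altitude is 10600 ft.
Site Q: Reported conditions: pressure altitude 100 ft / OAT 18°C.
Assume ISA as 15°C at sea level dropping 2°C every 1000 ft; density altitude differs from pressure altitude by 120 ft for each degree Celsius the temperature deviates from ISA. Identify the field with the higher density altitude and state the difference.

Site P: ISA temp = -6.2°C, deviation -19.8°C, DA = 10600 + 120 × (-19.8) = 8224 ft.
Site Q: ISA temp = 14.8°C, deviation +3.2°C, DA = 100 + 120 × 3.2 = 484 ft.
Site P is higher by 8224 − 484 = 7740 ft.

Site P by 7740 ft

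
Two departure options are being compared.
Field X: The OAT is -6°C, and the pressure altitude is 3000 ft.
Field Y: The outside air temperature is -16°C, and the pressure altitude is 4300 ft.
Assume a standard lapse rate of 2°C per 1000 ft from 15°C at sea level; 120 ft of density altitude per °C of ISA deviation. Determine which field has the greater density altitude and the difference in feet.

Field Y by 412 ft

Field X: ISA temp = 9°C, deviation -15°C, DA = 3000 + 120 × (-15) = 1200 ft.
Field Y: ISA temp = 6.4°C, deviation -22.4°C, DA = 4300 + 120 × (-22.4) = 1612 ft.
Field Y is higher by 1612 − 1200 = 412 ft.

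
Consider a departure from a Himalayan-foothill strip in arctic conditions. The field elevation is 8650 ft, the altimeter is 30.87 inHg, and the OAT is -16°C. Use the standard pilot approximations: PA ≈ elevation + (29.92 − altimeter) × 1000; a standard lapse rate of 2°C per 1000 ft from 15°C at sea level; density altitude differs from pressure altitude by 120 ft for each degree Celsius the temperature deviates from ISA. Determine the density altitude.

Pressure altitude = 8650 + (29.92 − 30.87) × 1000 = 8650 + (-950) = 7700 ft.
ISA temperature at 7700 ft = 15 − 2 × (7700/1000) = -0.4°C.
ISA deviation = -16 − (-0.4) = -15.6°C.
Density altitude = 7700 + 120 × (-15.6) = 5828 ft.

5828 ft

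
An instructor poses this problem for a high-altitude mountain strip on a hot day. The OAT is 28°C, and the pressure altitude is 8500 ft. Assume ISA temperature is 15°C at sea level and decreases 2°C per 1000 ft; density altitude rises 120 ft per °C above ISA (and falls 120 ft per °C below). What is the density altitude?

ISA temperature at 8500 ft = 15 − 2 × (8500/1000) = -2°C.
ISA deviation = 28 − (-2) = +30°C.
Density altitude = 8500 + 120 × (30) = 8500 + (+3600) = 12100 ft.

12100 ft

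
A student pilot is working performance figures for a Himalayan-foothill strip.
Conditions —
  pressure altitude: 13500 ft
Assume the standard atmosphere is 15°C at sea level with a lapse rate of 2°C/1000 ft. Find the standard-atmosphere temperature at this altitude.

ISA temperature = 15 − 2 × (13500/1000) = 15 − 27 = -12°C.

-12°C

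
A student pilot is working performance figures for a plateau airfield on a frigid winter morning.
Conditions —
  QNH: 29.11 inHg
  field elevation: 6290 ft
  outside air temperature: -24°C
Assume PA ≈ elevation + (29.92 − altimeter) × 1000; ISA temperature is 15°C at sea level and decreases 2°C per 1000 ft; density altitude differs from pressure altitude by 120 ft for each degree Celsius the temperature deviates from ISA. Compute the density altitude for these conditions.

4124 ft

Pressure altitude = 6290 + (29.92 − 29.11) × 1000 = 6290 + (+810) = 7100 ft.
ISA temperature at 7100 ft = 15 − 2 × (7100/1000) = 0.8°C.
ISA deviation = -24 − 0.8 = -24.8°C.
Density altitude = 7100 + 120 × (-24.8) = 4124 ft.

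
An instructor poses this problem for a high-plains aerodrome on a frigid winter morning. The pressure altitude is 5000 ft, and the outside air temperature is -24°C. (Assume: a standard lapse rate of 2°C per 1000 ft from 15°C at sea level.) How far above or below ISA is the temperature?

ISA temperature at 5000 ft = 15 − 2 × (5000/1000) = 5°C.
Deviation = OAT − ISA = -24 − 5 = -29°C.

ISA-29°C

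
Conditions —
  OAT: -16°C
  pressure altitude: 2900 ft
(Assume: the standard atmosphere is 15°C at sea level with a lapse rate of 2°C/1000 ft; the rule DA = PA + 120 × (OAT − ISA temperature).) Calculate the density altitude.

-124 ft

ISA temperature at 2900 ft = 15 − 2 × (2900/1000) = 9.2°C.
ISA deviation = -16 − 9.2 = -25.2°C.
Density altitude = 2900 + 120 × (-25.2) = 2900 + (-3024) = -124 ft.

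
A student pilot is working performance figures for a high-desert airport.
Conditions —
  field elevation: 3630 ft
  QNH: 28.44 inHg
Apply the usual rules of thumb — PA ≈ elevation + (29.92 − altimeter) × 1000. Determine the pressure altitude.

Pressure correction = (29.92 − 28.44) × 1000 = +1480 ft.
Pressure altitude = 3630 + (+1480) = 5110 ft.

5110 ft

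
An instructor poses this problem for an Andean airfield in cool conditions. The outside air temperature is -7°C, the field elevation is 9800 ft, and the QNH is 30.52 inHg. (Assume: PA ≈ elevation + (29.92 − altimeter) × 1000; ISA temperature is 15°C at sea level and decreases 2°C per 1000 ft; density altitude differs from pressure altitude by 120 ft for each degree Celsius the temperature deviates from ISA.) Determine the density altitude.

8768 ft

Pressure altitude = 9800 + (29.92 − 30.52) × 1000 = 9800 + (-600) = 9200 ft.
ISA temperature at 9200 ft = 15 − 2 × (9200/1000) = -3.4°C.
ISA deviation = -7 − (-3.4) = -3.6°C.
Density altitude = 9200 + 120 × (-3.6) = 8768 ft.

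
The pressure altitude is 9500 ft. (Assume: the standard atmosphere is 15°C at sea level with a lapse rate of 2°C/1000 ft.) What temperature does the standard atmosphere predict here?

ISA temperature = 15 − 2 × (9500/1000) = 15 − 19 = -4°C.

-4°C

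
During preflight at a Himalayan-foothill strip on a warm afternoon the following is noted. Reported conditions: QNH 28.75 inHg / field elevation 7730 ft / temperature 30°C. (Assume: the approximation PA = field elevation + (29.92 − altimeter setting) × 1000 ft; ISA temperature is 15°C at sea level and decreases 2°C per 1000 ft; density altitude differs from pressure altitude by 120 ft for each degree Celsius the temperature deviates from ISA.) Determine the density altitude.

Pressure altitude = 7730 + (29.92 − 28.75) × 1000 = 7730 + (+1170) = 8900 ft.
ISA temperature at 8900 ft = 15 − 2 × (8900/1000) = -2.8°C.
ISA deviation = 30 − (-2.8) = +32.8°C.
Density altitude = 8900 + 120 × (32.8) = 12836 ft.

12836 ft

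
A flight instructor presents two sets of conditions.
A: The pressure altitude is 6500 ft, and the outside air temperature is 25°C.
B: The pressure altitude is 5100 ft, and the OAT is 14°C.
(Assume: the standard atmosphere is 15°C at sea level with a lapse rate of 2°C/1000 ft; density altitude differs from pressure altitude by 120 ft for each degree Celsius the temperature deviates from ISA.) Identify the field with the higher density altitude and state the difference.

A by 3056 ft

A: ISA temp = 2°C, deviation +23°C, DA = 6500 + 120 × 23 = 9260 ft.
B: ISA temp = 4.8°C, deviation +9.2°C, DA = 5100 + 120 × 9.2 = 6204 ft.
A is higher by 9260 − 6204 = 3056 ft.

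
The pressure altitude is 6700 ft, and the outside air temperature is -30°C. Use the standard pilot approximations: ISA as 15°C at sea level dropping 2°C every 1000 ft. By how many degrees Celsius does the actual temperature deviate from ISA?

ISA temperature at 6700 ft = 15 − 2 × (6700/1000) = 1.6°C.
Deviation = OAT − ISA = -30 − 1.6 = -31.6°C.

ISA-31.6°C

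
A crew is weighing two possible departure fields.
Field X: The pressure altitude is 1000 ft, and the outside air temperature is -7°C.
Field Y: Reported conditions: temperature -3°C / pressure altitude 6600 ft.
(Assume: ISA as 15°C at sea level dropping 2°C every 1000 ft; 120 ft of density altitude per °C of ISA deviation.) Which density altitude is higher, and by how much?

Field Y by 7424 ft

Field X: ISA temp = 13°C, deviation -20°C, DA = 1000 + 120 × (-20) = -1400 ft.
Field Y: ISA temp = 1.8°C, deviation -4.8°C, DA = 6600 + 120 × (-4.8) = 6024 ft.
Field Y is higher by 6024 − (-1400) = 7424 ft.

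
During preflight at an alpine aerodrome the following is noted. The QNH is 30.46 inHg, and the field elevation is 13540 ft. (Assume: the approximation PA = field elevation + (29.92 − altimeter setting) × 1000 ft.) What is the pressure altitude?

13000 ft

Pressure correction = (29.92 − 30.46) × 1000 = -540 ft.
Pressure altitude = 13540 + (-540) = 13000 ft.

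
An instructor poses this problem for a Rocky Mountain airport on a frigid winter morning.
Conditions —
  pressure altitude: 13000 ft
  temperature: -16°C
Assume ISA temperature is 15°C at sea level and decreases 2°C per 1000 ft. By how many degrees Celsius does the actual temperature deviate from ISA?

ISA-5°C

ISA temperature at 13000 ft = 15 − 2 × (13000/1000) = -11°C.
Deviation = OAT − ISA = -16 − (-11) = -5°C.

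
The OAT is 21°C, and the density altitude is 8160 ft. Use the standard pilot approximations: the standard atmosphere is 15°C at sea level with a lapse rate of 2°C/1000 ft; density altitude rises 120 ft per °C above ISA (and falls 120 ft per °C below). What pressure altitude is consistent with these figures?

6000 ft

DA = PA + 120 × (OAT − (15 − 2·PA/1000)) = PA + 120·OAT − 1800 + 0.24·PA = 1.24·PA + 120·OAT − 1800.
So 1.24·PA = 8160 − 120 × 21 + 1800 = 7440.
PA = 7440 / 1.24 = 6000 ft.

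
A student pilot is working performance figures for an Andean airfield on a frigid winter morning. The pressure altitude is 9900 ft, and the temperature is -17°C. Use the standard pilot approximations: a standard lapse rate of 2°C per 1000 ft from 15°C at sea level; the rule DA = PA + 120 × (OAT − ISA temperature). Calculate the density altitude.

8436 ft

ISA temperature at 9900 ft = 15 − 2 × (9900/1000) = -4.8°C.
ISA deviation = -17 − (-4.8) = -12.2°C.
Density altitude = 9900 + 120 × (-12.2) = 9900 + (-1464) = 8436 ft.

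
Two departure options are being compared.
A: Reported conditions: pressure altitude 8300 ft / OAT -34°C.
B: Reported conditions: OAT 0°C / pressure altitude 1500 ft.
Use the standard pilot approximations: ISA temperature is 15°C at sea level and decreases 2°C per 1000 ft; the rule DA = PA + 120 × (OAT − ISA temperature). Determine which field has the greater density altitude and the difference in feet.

A by 4352 ft

A: ISA temp = -1.6°C, deviation -32.4°C, DA = 8300 + 120 × (-32.4) = 4412 ft.
B: ISA temp = 12°C, deviation -12°C, DA = 1500 + 120 × (-12) = 60 ft.
A is higher by 4412 − 60 = 4352 ft.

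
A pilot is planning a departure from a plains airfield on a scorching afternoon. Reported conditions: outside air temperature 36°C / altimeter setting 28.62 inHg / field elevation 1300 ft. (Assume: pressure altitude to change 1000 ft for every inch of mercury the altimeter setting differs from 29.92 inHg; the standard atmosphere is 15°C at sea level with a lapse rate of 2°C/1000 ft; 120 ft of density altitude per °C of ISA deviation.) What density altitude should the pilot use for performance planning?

5744 ft

Pressure altitude = 1300 + (29.92 − 28.62) × 1000 = 1300 + (+1300) = 2600 ft.
ISA temperature at 2600 ft = 15 − 2 × (2600/1000) = 9.8°C.
ISA deviation = 36 − 9.8 = +26.2°C.
Density altitude = 2600 + 120 × (26.2) = 5744 ft.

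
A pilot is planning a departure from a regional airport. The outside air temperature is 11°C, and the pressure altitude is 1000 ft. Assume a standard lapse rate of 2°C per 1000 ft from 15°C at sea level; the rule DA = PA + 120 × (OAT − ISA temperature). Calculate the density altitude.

ISA temperature at 1000 ft = 15 − 2 × (1000/1000) = 13°C.
ISA deviation = 11 − 13 = -2°C.
Density altitude = 1000 + 120 × (-2) = 1000 + (-240) = 760 ft.

760 ft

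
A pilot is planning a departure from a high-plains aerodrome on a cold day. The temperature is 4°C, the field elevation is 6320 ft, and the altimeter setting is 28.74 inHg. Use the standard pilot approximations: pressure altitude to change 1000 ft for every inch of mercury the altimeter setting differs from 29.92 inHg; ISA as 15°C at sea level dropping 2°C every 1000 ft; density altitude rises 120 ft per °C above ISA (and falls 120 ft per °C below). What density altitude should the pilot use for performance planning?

Pressure altitude = 6320 + (29.92 − 28.74) × 1000 = 6320 + (+1180) = 7500 ft.
ISA temperature at 7500 ft = 15 − 2 × (7500/1000) = 0°C.
ISA deviation = 4 − 0 = +4°C.
Density altitude = 7500 + 120 × (4) = 7980 ft.

7980 ft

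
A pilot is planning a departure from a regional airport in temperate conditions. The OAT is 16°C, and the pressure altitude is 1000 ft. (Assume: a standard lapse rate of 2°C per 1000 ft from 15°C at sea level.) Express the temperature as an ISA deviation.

ISA temperature at 1000 ft = 15 − 2 × (1000/1000) = 13°C.
Deviation = OAT − ISA = 16 − 13 = +3°C.

ISA+3°C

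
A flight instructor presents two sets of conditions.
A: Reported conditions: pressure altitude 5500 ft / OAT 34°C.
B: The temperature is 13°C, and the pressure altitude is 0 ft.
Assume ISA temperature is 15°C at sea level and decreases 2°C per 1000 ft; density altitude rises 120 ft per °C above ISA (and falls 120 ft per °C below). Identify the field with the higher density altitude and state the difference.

A: ISA temp = 4°C, deviation +30°C, DA = 5500 + 120 × 30 = 9100 ft.
B: ISA temp = 15°C, deviation -2°C, DA = 0 + 120 × (-2) = -240 ft.
A is higher by 9100 − (-240) = 9340 ft.

A by 9340 ft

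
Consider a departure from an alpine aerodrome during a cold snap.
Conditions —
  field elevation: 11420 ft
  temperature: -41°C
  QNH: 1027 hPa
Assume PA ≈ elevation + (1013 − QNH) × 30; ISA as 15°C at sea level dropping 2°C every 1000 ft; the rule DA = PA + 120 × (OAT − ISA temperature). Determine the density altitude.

6920 ft

Pressure altitude = 11420 + (1013 − 1027) × 30 = 11420 + (-420) = 11000 ft.
ISA temperature at 11000 ft = 15 − 2 × (11000/1000) = -7°C.
ISA deviation = -41 − (-7) = -34°C.
Density altitude = 11000 + 120 × (-34) = 6920 ft.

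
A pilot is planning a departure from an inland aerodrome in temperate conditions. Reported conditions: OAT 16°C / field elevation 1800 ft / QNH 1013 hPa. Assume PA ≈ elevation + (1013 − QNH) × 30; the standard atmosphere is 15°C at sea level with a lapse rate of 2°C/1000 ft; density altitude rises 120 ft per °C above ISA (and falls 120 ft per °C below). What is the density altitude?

Pressure altitude = 1800 + (1013 − 1013) × 30 = 1800 + (0) = 1800 ft.
ISA temperature at 1800 ft = 15 − 2 × (1800/1000) = 11.4°C.
ISA deviation = 16 − 11.4 = +4.6°C.
Density altitude = 1800 + 120 × (4.6) = 2352 ft.

2352 ft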